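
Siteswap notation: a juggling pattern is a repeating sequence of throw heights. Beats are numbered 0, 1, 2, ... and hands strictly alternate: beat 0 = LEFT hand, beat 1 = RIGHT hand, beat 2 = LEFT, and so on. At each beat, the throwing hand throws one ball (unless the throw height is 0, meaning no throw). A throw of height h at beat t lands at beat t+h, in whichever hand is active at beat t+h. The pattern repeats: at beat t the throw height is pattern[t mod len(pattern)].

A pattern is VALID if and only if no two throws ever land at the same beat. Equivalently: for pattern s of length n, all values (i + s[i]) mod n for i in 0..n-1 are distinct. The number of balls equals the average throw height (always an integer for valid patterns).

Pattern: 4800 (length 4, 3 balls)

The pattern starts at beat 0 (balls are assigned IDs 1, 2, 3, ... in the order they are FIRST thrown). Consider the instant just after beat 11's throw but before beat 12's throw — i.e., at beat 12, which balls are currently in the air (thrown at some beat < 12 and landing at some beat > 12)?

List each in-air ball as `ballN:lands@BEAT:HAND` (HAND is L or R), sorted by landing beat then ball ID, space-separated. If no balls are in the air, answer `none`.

Answer: ball3:lands@13:R ball2:lands@17:R

Derivation:
Beat 0 (L): throw ball1 h=4 -> lands@4:L; in-air after throw: [b1@4:L]
Beat 1 (R): throw ball2 h=8 -> lands@9:R; in-air after throw: [b1@4:L b2@9:R]
Beat 4 (L): throw ball1 h=4 -> lands@8:L; in-air after throw: [b1@8:L b2@9:R]
Beat 5 (R): throw ball3 h=8 -> lands@13:R; in-air after throw: [b1@8:L b2@9:R b3@13:R]
Beat 8 (L): throw ball1 h=4 -> lands@12:L; in-air after throw: [b2@9:R b1@12:L b3@13:R]
Beat 9 (R): throw ball2 h=8 -> lands@17:R; in-air after throw: [b1@12:L b3@13:R b2@17:R]
Beat 12 (L): throw ball1 h=4 -> lands@16:L; in-air after throw: [b3@13:R b1@16:L b2@17:R]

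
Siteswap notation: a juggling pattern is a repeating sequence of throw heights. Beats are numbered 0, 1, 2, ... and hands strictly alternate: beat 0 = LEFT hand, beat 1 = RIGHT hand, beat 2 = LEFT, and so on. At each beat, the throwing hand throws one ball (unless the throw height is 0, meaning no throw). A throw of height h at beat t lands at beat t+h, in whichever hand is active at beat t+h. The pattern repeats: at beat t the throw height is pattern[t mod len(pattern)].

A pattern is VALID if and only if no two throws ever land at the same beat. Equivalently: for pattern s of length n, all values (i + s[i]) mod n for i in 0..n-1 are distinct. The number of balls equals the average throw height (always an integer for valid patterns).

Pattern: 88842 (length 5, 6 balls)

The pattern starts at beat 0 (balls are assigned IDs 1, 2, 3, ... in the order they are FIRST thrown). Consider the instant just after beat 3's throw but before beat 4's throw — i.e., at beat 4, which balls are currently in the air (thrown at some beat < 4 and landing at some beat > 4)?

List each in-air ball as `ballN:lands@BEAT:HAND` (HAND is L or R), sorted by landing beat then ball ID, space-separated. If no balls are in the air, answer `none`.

Answer: ball4:lands@7:R ball1:lands@8:L ball2:lands@9:R ball3:lands@10:L

Derivation:
Beat 0 (L): throw ball1 h=8 -> lands@8:L; in-air after throw: [b1@8:L]
Beat 1 (R): throw ball2 h=8 -> lands@9:R; in-air after throw: [b1@8:L b2@9:R]
Beat 2 (L): throw ball3 h=8 -> lands@10:L; in-air after throw: [b1@8:L b2@9:R b3@10:L]
Beat 3 (R): throw ball4 h=4 -> lands@7:R; in-air after throw: [b4@7:R b1@8:L b2@9:R b3@10:L]
Beat 4 (L): throw ball5 h=2 -> lands@6:L; in-air after throw: [b5@6:L b4@7:R b1@8:L b2@9:R b3@10:L]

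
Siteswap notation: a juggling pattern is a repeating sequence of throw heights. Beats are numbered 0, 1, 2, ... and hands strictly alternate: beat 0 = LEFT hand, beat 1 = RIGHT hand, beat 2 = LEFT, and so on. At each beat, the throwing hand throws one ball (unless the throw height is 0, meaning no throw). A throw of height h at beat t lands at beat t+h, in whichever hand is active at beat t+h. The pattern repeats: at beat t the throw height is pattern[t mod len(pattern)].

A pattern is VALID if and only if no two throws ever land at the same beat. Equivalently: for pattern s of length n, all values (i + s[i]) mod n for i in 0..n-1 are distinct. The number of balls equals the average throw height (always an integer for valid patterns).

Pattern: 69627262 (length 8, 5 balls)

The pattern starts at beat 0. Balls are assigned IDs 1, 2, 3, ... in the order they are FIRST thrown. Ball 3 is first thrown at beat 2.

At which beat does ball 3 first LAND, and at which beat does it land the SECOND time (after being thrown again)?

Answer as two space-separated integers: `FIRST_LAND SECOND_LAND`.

Beat 0 (L): throw ball1 h=6 -> lands@6:L; in-air after throw: [b1@6:L]
Beat 1 (R): throw ball2 h=9 -> lands@10:L; in-air after throw: [b1@6:L b2@10:L]
Beat 2 (L): throw ball3 h=6 -> lands@8:L; in-air after throw: [b1@6:L b3@8:L b2@10:L]
Beat 3 (R): throw ball4 h=2 -> lands@5:R; in-air after throw: [b4@5:R b1@6:L b3@8:L b2@10:L]
Beat 4 (L): throw ball5 h=7 -> lands@11:R; in-air after throw: [b4@5:R b1@6:L b3@8:L b2@10:L b5@11:R]
Beat 5 (R): throw ball4 h=2 -> lands@7:R; in-air after throw: [b1@6:L b4@7:R b3@8:L b2@10:L b5@11:R]
Beat 6 (L): throw ball1 h=6 -> lands@12:L; in-air after throw: [b4@7:R b3@8:L b2@10:L b5@11:R b1@12:L]
Beat 7 (R): throw ball4 h=2 -> lands@9:R; in-air after throw: [b3@8:L b4@9:R b2@10:L b5@11:R b1@12:L]
Beat 8 (L): throw ball3 h=6 -> lands@14:L; in-air after throw: [b4@9:R b2@10:L b5@11:R b1@12:L b3@14:L]
Beat 9 (R): throw ball4 h=9 -> lands@18:L; in-air after throw: [b2@10:L b5@11:R b1@12:L b3@14:L b4@18:L]
Beat 10 (L): throw ball2 h=6 -> lands@16:L; in-air after throw: [b5@11:R b1@12:L b3@14:L b2@16:L b4@18:L]
Beat 11 (R): throw ball5 h=2 -> lands@13:R; in-air after throw: [b1@12:L b5@13:R b3@14:L b2@16:L b4@18:L]
Beat 12 (L): throw ball1 h=7 -> lands@19:R; in-air after throw: [b5@13:R b3@14:L b2@16:L b4@18:L b1@19:R]
Beat 13 (R): throw ball5 h=2 -> lands@15:R; in-air after throw: [b3@14:L b5@15:R b2@16:L b4@18:L b1@19:R]
Beat 14 (L): throw ball3 h=6 -> lands@20:L; in-air after throw: [b5@15:R b2@16:L b4@18:L b1@19:R b3@20:L]
Ball 3: thrown@2 h=6 -> first land @8; rethrown@8 h=6 -> second land @14

Answer: 8 14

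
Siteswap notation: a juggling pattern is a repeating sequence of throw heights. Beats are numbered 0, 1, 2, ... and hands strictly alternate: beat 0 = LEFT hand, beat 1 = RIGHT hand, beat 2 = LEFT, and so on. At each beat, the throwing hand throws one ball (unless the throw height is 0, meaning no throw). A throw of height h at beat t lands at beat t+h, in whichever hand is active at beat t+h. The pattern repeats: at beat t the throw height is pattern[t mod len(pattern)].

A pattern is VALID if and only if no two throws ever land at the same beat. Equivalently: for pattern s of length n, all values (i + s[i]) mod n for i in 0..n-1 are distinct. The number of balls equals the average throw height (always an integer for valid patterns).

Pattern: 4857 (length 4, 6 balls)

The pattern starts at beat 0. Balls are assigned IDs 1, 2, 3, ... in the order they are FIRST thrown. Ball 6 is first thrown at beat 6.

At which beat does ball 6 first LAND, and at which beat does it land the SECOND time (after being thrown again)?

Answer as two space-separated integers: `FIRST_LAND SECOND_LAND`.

Beat 0 (L): throw ball1 h=4 -> lands@4:L; in-air after throw: [b1@4:L]
Beat 1 (R): throw ball2 h=8 -> lands@9:R; in-air after throw: [b1@4:L b2@9:R]
Beat 2 (L): throw ball3 h=5 -> lands@7:R; in-air after throw: [b1@4:L b3@7:R b2@9:R]
Beat 3 (R): throw ball4 h=7 -> lands@10:L; in-air after throw: [b1@4:L b3@7:R b2@9:R b4@10:L]
Beat 4 (L): throw ball1 h=4 -> lands@8:L; in-air after throw: [b3@7:R b1@8:L b2@9:R b4@10:L]
Beat 5 (R): throw ball5 h=8 -> lands@13:R; in-air after throw: [b3@7:R b1@8:L b2@9:R b4@10:L b5@13:R]
Beat 6 (L): throw ball6 h=5 -> lands@11:R; in-air after throw: [b3@7:R b1@8:L b2@9:R b4@10:L b6@11:R b5@13:R]
Beat 7 (R): throw ball3 h=7 -> lands@14:L; in-air after throw: [b1@8:L b2@9:R b4@10:L b6@11:R b5@13:R b3@14:L]
Beat 8 (L): throw ball1 h=4 -> lands@12:L; in-air after throw: [b2@9:R b4@10:L b6@11:R b1@12:L b5@13:R b3@14:L]
Beat 9 (R): throw ball2 h=8 -> lands@17:R; in-air after throw: [b4@10:L b6@11:R b1@12:L b5@13:R b3@14:L b2@17:R]
Beat 10 (L): throw ball4 h=5 -> lands@15:R; in-air after throw: [b6@11:R b1@12:L b5@13:R b3@14:L b4@15:R b2@17:R]
Beat 11 (R): throw ball6 h=7 -> lands@18:L; in-air after throw: [b1@12:L b5@13:R b3@14:L b4@15:R b2@17:R b6@18:L]
Beat 12 (L): throw ball1 h=4 -> lands@16:L; in-air after throw: [b5@13:R b3@14:L b4@15:R b1@16:L b2@17:R b6@18:L]
Beat 13 (R): throw ball5 h=8 -> lands@21:R; in-air after throw: [b3@14:L b4@15:R b1@16:L b2@17:R b6@18:L b5@21:R]
Beat 14 (L): throw ball3 h=5 -> lands@19:R; in-air after throw: [b4@15:R b1@16:L b2@17:R b6@18:L b3@19:R b5@21:R]
Beat 15 (R): throw ball4 h=7 -> lands@22:L; in-air after throw: [b1@16:L b2@17:R b6@18:L b3@19:R b5@21:R b4@22:L]
Ball 6: thrown@6 h=5 -> first land @11; rethrown@11 h=7 -> second land @18

Answer: 11 18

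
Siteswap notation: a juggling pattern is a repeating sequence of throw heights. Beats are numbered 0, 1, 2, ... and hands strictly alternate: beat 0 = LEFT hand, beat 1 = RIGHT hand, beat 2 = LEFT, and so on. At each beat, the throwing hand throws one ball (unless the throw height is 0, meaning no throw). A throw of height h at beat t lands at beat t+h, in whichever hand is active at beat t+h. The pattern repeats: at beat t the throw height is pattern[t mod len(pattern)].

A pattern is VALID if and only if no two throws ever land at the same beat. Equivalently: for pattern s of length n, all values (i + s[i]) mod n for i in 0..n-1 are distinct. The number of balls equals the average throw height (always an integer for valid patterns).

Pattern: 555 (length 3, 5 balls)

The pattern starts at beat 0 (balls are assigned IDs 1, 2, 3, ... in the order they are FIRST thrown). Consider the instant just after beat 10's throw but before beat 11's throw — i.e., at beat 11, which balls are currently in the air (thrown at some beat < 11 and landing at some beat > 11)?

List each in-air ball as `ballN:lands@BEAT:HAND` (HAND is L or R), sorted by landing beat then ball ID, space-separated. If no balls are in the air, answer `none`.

Beat 0 (L): throw ball1 h=5 -> lands@5:R; in-air after throw: [b1@5:R]
Beat 1 (R): throw ball2 h=5 -> lands@6:L; in-air after throw: [b1@5:R b2@6:L]
Beat 2 (L): throw ball3 h=5 -> lands@7:R; in-air after throw: [b1@5:R b2@6:L b3@7:R]
Beat 3 (R): throw ball4 h=5 -> lands@8:L; in-air after throw: [b1@5:R b2@6:L b3@7:R b4@8:L]
Beat 4 (L): throw ball5 h=5 -> lands@9:R; in-air after throw: [b1@5:R b2@6:L b3@7:R b4@8:L b5@9:R]
Beat 5 (R): throw ball1 h=5 -> lands@10:L; in-air after throw: [b2@6:L b3@7:R b4@8:L b5@9:R b1@10:L]
Beat 6 (L): throw ball2 h=5 -> lands@11:R; in-air after throw: [b3@7:R b4@8:L b5@9:R b1@10:L b2@11:R]
Beat 7 (R): throw ball3 h=5 -> lands@12:L; in-air after throw: [b4@8:L b5@9:R b1@10:L b2@11:R b3@12:L]
Beat 8 (L): throw ball4 h=5 -> lands@13:R; in-air after throw: [b5@9:R b1@10:L b2@11:R b3@12:L b4@13:R]
Beat 9 (R): throw ball5 h=5 -> lands@14:L; in-air after throw: [b1@10:L b2@11:R b3@12:L b4@13:R b5@14:L]
Beat 10 (L): throw ball1 h=5 -> lands@15:R; in-air after throw: [b2@11:R b3@12:L b4@13:R b5@14:L b1@15:R]
Beat 11 (R): throw ball2 h=5 -> lands@16:L; in-air after throw: [b3@12:L b4@13:R b5@14:L b1@15:R b2@16:L]

Answer: ball3:lands@12:L ball4:lands@13:R ball5:lands@14:L ball1:lands@15:R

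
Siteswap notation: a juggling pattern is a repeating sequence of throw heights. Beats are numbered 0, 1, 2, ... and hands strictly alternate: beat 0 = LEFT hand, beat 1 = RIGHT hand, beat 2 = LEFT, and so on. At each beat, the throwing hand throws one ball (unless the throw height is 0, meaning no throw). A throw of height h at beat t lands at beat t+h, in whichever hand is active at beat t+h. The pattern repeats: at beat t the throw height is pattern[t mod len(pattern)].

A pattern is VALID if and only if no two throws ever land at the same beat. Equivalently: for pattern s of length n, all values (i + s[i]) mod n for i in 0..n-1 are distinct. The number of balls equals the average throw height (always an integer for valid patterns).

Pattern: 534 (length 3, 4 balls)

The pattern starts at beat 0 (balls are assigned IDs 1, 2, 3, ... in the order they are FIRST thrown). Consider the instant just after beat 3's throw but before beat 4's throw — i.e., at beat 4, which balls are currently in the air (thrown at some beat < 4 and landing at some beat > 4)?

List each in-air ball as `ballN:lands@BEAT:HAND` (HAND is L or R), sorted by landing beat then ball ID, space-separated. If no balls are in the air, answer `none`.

Answer: ball1:lands@5:R ball3:lands@6:L ball4:lands@8:L

Derivation:
Beat 0 (L): throw ball1 h=5 -> lands@5:R; in-air after throw: [b1@5:R]
Beat 1 (R): throw ball2 h=3 -> lands@4:L; in-air after throw: [b2@4:L b1@5:R]
Beat 2 (L): throw ball3 h=4 -> lands@6:L; in-air after throw: [b2@4:L b1@5:R b3@6:L]
Beat 3 (R): throw ball4 h=5 -> lands@8:L; in-air after throw: [b2@4:L b1@5:R b3@6:L b4@8:L]
Beat 4 (L): throw ball2 h=3 -> lands@7:R; in-air after throw: [b1@5:R b3@6:L b2@7:R b4@8:L]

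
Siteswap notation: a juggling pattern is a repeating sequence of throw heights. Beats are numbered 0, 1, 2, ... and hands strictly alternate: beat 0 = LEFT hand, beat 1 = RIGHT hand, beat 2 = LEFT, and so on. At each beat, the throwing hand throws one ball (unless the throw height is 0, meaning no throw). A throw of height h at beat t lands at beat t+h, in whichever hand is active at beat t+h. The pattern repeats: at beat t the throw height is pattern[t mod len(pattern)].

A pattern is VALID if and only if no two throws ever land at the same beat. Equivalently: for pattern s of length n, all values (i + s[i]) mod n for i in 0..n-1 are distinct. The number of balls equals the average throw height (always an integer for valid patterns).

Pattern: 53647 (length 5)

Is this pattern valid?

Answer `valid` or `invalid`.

i=0: (i + s[i]) mod n = (0 + 5) mod 5 = 0
i=1: (i + s[i]) mod n = (1 + 3) mod 5 = 4
i=2: (i + s[i]) mod n = (2 + 6) mod 5 = 3
i=3: (i + s[i]) mod n = (3 + 4) mod 5 = 2
i=4: (i + s[i]) mod n = (4 + 7) mod 5 = 1
Residues: [0, 4, 3, 2, 1], distinct: True

Answer: valid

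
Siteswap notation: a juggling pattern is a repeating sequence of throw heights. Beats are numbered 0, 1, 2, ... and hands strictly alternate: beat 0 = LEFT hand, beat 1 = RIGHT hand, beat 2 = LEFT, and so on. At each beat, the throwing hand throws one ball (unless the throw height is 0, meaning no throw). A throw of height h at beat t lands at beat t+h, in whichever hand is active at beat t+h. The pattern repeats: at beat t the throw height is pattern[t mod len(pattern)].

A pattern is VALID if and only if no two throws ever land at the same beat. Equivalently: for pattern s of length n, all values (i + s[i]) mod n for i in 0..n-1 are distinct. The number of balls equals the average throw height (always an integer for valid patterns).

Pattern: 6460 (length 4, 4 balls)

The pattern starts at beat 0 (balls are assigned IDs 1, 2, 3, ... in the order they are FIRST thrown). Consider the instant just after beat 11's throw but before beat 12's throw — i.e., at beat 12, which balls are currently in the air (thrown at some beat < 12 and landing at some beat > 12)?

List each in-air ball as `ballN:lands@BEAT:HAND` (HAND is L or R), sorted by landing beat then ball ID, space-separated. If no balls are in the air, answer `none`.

Beat 0 (L): throw ball1 h=6 -> lands@6:L; in-air after throw: [b1@6:L]
Beat 1 (R): throw ball2 h=4 -> lands@5:R; in-air after throw: [b2@5:R b1@6:L]
Beat 2 (L): throw ball3 h=6 -> lands@8:L; in-air after throw: [b2@5:R b1@6:L b3@8:L]
Beat 4 (L): throw ball4 h=6 -> lands@10:L; in-air after throw: [b2@5:R b1@6:L b3@8:L b4@10:L]
Beat 5 (R): throw ball2 h=4 -> lands@9:R; in-air after throw: [b1@6:L b3@8:L b2@9:R b4@10:L]
Beat 6 (L): throw ball1 h=6 -> lands@12:L; in-air after throw: [b3@8:L b2@9:R b4@10:L b1@12:L]
Beat 8 (L): throw ball3 h=6 -> lands@14:L; in-air after throw: [b2@9:R b4@10:L b1@12:L b3@14:L]
Beat 9 (R): throw ball2 h=4 -> lands@13:R; in-air after throw: [b4@10:L b1@12:L b2@13:R b3@14:L]
Beat 10 (L): throw ball4 h=6 -> lands@16:L; in-air after throw: [b1@12:L b2@13:R b3@14:L b4@16:L]
Beat 12 (L): throw ball1 h=6 -> lands@18:L; in-air after throw: [b2@13:R b3@14:L b4@16:L b1@18:L]

Answer: ball2:lands@13:R ball3:lands@14:L ball4:lands@16:L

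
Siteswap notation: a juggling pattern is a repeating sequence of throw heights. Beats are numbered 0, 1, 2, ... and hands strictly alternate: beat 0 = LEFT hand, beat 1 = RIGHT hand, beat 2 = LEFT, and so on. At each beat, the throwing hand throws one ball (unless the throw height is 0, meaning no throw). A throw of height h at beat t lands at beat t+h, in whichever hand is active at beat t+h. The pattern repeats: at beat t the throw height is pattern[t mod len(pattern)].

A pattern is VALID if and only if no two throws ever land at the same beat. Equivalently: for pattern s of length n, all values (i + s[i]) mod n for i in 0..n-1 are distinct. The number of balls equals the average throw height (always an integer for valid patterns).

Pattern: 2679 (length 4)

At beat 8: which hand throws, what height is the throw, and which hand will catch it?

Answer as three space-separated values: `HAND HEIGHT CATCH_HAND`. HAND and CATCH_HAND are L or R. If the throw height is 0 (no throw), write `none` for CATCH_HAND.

Answer: L 2 L

Derivation:
Beat 8: 8 mod 2 = 0, so hand = L
Throw height = pattern[8 mod 4] = pattern[0] = 2
Lands at beat 8+2=10, 10 mod 2 = 0, so catch hand = L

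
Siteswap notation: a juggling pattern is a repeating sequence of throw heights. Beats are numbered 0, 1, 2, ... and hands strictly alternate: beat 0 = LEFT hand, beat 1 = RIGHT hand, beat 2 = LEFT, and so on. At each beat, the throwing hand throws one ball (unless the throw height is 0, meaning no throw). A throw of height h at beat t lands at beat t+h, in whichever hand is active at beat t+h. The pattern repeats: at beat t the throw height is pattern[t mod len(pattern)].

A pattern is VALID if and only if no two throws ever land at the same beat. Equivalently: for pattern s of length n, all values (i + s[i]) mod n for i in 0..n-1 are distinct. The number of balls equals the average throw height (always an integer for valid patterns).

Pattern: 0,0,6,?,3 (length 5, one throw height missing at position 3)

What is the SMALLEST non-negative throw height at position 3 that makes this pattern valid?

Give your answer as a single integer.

i=0: (0 + 0) mod 5 = 0
i=1: (1 + 0) mod 5 = 1
i=2: (2 + 6) mod 5 = 3
i=3: s[i]=? (unknown)
i=4: (4 + 3) mod 5 = 2
Known residues: [0, 1, 2, 3]; need a permutation of 0..4, so missing residue r = 4
Need (3 + s) mod 5 = 4; smallest s = (4 - 3) mod 5 = 1

Answer: 1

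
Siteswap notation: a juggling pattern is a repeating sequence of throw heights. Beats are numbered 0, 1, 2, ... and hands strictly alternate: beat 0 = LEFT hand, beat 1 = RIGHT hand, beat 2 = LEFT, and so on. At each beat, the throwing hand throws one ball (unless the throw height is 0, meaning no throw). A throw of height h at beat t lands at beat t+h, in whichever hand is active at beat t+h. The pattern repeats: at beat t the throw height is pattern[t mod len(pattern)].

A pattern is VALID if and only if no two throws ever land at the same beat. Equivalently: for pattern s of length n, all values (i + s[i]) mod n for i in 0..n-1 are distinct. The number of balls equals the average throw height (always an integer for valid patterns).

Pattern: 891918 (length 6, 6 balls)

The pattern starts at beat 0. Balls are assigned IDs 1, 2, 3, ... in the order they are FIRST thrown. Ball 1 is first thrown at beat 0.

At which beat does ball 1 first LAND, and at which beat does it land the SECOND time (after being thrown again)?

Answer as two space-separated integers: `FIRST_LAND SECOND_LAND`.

Beat 0 (L): throw ball1 h=8 -> lands@8:L; in-air after throw: [b1@8:L]
Beat 1 (R): throw ball2 h=9 -> lands@10:L; in-air after throw: [b1@8:L b2@10:L]
Beat 2 (L): throw ball3 h=1 -> lands@3:R; in-air after throw: [b3@3:R b1@8:L b2@10:L]
Beat 3 (R): throw ball3 h=9 -> lands@12:L; in-air after throw: [b1@8:L b2@10:L b3@12:L]
Beat 4 (L): throw ball4 h=1 -> lands@5:R; in-air after throw: [b4@5:R b1@8:L b2@10:L b3@12:L]
Beat 5 (R): throw ball4 h=8 -> lands@13:R; in-air after throw: [b1@8:L b2@10:L b3@12:L b4@13:R]
Beat 6 (L): throw ball5 h=8 -> lands@14:L; in-air after throw: [b1@8:L b2@10:L b3@12:L b4@13:R b5@14:L]
Beat 7 (R): throw ball6 h=9 -> lands@16:L; in-air after throw: [b1@8:L b2@10:L b3@12:L b4@13:R b5@14:L b6@16:L]
Beat 8 (L): throw ball1 h=1 -> lands@9:R; in-air after throw: [b1@9:R b2@10:L b3@12:L b4@13:R b5@14:L b6@16:L]
Beat 9 (R): throw ball1 h=9 -> lands@18:L; in-air after throw: [b2@10:L b3@12:L b4@13:R b5@14:L b6@16:L b1@18:L]
Ball 1: thrown@0 h=8 -> first land @8; rethrown@8 h=1 -> second land @9

Answer: 8 9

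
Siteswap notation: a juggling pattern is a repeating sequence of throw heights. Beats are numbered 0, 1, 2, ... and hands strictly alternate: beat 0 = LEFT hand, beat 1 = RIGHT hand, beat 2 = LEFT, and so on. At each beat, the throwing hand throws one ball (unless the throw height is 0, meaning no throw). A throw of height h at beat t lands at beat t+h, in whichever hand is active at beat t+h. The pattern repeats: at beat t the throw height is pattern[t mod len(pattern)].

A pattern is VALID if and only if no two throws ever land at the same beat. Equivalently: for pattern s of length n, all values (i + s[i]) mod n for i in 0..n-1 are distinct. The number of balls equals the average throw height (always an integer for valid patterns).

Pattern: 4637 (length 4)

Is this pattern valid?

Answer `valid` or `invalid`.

Answer: valid

Derivation:
i=0: (i + s[i]) mod n = (0 + 4) mod 4 = 0
i=1: (i + s[i]) mod n = (1 + 6) mod 4 = 3
i=2: (i + s[i]) mod n = (2 + 3) mod 4 = 1
i=3: (i + s[i]) mod n = (3 + 7) mod 4 = 2
Residues: [0, 3, 1, 2], distinct: True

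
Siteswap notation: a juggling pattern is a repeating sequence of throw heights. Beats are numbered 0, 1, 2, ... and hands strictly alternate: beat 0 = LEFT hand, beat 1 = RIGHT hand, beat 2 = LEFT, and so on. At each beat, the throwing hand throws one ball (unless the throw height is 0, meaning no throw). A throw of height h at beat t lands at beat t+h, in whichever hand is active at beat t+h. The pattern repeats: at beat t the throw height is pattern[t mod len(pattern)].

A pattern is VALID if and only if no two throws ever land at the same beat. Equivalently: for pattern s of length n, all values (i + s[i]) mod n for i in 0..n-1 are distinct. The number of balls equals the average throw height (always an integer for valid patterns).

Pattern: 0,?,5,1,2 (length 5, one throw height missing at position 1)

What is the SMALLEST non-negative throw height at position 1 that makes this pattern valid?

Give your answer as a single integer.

Answer: 2

Derivation:
i=0: (0 + 0) mod 5 = 0
i=1: s[i]=? (unknown)
i=2: (2 + 5) mod 5 = 2
i=3: (3 + 1) mod 5 = 4
i=4: (4 + 2) mod 5 = 1
Known residues: [0, 1, 2, 4]; need a permutation of 0..4, so missing residue r = 3
Need (1 + s) mod 5 = 3; smallest s = (3 - 1) mod 5 = 2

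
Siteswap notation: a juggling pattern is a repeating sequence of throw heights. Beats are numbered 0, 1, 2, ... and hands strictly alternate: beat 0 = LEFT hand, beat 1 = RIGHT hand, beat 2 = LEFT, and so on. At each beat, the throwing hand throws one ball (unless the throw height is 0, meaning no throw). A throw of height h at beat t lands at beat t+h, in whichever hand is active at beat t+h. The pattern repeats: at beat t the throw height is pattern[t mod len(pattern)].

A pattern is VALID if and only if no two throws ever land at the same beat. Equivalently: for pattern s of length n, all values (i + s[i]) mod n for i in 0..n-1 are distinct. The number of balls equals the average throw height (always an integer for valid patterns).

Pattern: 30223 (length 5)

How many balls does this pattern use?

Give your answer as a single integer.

Pattern = [3, 0, 2, 2, 3], length n = 5
  position 0: throw height = 3, running sum = 3
  position 1: throw height = 0, running sum = 3
  position 2: throw height = 2, running sum = 5
  position 3: throw height = 2, running sum = 7
  position 4: throw height = 3, running sum = 10
Total sum = 10; balls = sum / n = 10 / 5 = 2

Answer: 2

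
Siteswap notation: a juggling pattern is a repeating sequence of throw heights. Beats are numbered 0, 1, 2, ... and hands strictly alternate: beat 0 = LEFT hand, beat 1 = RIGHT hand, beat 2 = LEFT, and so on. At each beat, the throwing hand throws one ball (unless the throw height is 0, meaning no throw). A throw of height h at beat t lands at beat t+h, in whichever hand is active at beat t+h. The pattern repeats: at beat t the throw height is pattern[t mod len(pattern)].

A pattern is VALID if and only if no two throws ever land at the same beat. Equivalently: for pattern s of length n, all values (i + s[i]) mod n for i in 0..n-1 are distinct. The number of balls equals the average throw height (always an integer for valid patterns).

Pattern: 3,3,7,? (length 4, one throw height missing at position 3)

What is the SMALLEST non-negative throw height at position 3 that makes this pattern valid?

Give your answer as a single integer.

Answer: 3

Derivation:
i=0: (0 + 3) mod 4 = 3
i=1: (1 + 3) mod 4 = 0
i=2: (2 + 7) mod 4 = 1
i=3: s[i]=? (unknown)
Known residues: [0, 1, 3]; need a permutation of 0..3, so missing residue r = 2
Need (3 + s) mod 4 = 2; smallest s = (2 - 3) mod 4 = 3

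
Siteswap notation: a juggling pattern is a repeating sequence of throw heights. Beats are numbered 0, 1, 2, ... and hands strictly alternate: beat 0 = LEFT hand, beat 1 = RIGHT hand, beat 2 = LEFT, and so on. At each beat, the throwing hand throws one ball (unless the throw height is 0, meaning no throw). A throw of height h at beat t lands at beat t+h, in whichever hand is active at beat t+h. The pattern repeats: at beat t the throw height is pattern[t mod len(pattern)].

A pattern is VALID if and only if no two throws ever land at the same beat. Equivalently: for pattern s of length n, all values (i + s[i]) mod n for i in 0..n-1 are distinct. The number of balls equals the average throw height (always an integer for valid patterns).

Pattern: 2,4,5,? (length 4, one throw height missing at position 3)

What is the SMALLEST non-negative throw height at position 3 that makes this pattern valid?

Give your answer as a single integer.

i=0: (0 + 2) mod 4 = 2
i=1: (1 + 4) mod 4 = 1
i=2: (2 + 5) mod 4 = 3
i=3: s[i]=? (unknown)
Known residues: [1, 2, 3]; need a permutation of 0..3, so missing residue r = 0
Need (3 + s) mod 4 = 0; smallest s = (0 - 3) mod 4 = 1

Answer: 1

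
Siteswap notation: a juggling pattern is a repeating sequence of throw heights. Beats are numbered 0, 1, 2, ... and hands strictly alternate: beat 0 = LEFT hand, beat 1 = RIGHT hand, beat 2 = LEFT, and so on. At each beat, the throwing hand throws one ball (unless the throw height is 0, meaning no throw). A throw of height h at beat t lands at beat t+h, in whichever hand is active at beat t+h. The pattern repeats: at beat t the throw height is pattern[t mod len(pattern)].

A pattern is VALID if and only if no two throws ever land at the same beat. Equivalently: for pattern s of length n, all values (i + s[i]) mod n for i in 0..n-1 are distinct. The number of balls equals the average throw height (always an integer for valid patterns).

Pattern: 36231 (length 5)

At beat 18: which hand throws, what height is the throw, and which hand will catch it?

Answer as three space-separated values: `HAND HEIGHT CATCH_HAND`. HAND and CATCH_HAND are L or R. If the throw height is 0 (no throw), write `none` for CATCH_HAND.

Beat 18: 18 mod 2 = 0, so hand = L
Throw height = pattern[18 mod 5] = pattern[3] = 3
Lands at beat 18+3=21, 21 mod 2 = 1, so catch hand = R

Answer: L 3 R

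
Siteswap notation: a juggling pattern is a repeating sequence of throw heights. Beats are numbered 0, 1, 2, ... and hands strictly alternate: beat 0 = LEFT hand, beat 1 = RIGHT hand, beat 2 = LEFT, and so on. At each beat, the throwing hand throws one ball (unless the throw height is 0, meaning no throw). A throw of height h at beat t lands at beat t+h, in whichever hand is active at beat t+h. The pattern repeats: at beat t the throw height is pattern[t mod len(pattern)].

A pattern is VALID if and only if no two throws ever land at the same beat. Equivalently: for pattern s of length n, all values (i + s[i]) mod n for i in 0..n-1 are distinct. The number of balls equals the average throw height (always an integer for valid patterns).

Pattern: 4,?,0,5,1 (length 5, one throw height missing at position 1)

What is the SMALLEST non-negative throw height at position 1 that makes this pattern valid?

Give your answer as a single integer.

i=0: (0 + 4) mod 5 = 4
i=1: s[i]=? (unknown)
i=2: (2 + 0) mod 5 = 2
i=3: (3 + 5) mod 5 = 3
i=4: (4 + 1) mod 5 = 0
Known residues: [0, 2, 3, 4]; need a permutation of 0..4, so missing residue r = 1
Need (1 + s) mod 5 = 1; smallest s = (1 - 1) mod 5 = 0

Answer: 0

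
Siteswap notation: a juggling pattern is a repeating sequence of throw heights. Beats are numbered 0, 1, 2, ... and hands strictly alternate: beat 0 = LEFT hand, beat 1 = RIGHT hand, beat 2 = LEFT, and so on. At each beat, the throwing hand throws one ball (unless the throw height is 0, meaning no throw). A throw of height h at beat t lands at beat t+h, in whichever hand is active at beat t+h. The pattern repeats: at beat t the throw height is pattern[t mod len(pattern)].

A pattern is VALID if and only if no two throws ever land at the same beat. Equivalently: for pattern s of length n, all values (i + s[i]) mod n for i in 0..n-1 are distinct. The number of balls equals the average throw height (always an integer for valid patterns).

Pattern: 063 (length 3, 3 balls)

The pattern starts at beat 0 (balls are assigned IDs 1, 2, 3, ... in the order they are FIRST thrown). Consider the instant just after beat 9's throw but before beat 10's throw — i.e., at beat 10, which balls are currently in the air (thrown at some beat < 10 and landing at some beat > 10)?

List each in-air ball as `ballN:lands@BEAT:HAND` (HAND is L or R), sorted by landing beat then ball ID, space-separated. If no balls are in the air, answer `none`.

Answer: ball2:lands@11:R ball1:lands@13:R

Derivation:
Beat 1 (R): throw ball1 h=6 -> lands@7:R; in-air after throw: [b1@7:R]
Beat 2 (L): throw ball2 h=3 -> lands@5:R; in-air after throw: [b2@5:R b1@7:R]
Beat 4 (L): throw ball3 h=6 -> lands@10:L; in-air after throw: [b2@5:R b1@7:R b3@10:L]
Beat 5 (R): throw ball2 h=3 -> lands@8:L; in-air after throw: [b1@7:R b2@8:L b3@10:L]
Beat 7 (R): throw ball1 h=6 -> lands@13:R; in-air after throw: [b2@8:L b3@10:L b1@13:R]
Beat 8 (L): throw ball2 h=3 -> lands@11:R; in-air after throw: [b3@10:L b2@11:R b1@13:R]
Beat 10 (L): throw ball3 h=6 -> lands@16:L; in-air after throw: [b2@11:R b1@13:R b3@16:L]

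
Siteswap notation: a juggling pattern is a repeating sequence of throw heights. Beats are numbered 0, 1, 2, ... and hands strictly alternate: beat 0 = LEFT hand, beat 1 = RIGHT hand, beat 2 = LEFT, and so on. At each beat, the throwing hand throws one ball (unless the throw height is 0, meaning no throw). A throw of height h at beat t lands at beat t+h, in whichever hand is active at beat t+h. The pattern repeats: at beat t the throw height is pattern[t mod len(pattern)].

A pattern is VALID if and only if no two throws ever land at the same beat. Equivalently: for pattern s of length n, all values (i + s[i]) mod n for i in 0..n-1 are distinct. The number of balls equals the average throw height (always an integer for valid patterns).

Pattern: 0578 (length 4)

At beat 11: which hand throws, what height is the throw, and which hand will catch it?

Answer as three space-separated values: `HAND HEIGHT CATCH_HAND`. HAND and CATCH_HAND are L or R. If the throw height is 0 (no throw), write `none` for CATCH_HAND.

Answer: R 8 R

Derivation:
Beat 11: 11 mod 2 = 1, so hand = R
Throw height = pattern[11 mod 4] = pattern[3] = 8
Lands at beat 11+8=19, 19 mod 2 = 1, so catch hand = R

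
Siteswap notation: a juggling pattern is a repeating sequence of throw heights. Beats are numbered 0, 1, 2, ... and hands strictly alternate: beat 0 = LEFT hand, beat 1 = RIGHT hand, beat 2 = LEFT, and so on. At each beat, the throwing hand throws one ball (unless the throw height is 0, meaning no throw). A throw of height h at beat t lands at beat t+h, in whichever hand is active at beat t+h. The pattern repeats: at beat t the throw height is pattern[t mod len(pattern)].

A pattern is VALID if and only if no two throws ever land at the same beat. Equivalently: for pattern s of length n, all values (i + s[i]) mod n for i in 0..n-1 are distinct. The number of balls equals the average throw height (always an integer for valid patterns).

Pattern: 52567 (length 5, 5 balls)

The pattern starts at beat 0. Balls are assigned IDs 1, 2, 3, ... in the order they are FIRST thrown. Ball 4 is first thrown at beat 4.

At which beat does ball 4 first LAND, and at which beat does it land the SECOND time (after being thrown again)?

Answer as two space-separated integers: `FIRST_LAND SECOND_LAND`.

Beat 0 (L): throw ball1 h=5 -> lands@5:R; in-air after throw: [b1@5:R]
Beat 1 (R): throw ball2 h=2 -> lands@3:R; in-air after throw: [b2@3:R b1@5:R]
Beat 2 (L): throw ball3 h=5 -> lands@7:R; in-air after throw: [b2@3:R b1@5:R b3@7:R]
Beat 3 (R): throw ball2 h=6 -> lands@9:R; in-air after throw: [b1@5:R b3@7:R b2@9:R]
Beat 4 (L): throw ball4 h=7 -> lands@11:R; in-air after throw: [b1@5:R b3@7:R b2@9:R b4@11:R]
Beat 5 (R): throw ball1 h=5 -> lands@10:L; in-air after throw: [b3@7:R b2@9:R b1@10:L b4@11:R]
Beat 6 (L): throw ball5 h=2 -> lands@8:L; in-air after throw: [b3@7:R b5@8:L b2@9:R b1@10:L b4@11:R]
Beat 7 (R): throw ball3 h=5 -> lands@12:L; in-air after throw: [b5@8:L b2@9:R b1@10:L b4@11:R b3@12:L]
Beat 8 (L): throw ball5 h=6 -> lands@14:L; in-air after throw: [b2@9:R b1@10:L b4@11:R b3@12:L b5@14:L]
Beat 9 (R): throw ball2 h=7 -> lands@16:L; in-air after throw: [b1@10:L b4@11:R b3@12:L b5@14:L b2@16:L]
Beat 10 (L): throw ball1 h=5 -> lands@15:R; in-air after throw: [b4@11:R b3@12:L b5@14:L b1@15:R b2@16:L]
Beat 11 (R): throw ball4 h=2 -> lands@13:R; in-air after throw: [b3@12:L b4@13:R b5@14:L b1@15:R b2@16:L]
Ball 4: thrown@4 h=7 -> first land @11; rethrown@11 h=2 -> second land @13

Answer: 11 13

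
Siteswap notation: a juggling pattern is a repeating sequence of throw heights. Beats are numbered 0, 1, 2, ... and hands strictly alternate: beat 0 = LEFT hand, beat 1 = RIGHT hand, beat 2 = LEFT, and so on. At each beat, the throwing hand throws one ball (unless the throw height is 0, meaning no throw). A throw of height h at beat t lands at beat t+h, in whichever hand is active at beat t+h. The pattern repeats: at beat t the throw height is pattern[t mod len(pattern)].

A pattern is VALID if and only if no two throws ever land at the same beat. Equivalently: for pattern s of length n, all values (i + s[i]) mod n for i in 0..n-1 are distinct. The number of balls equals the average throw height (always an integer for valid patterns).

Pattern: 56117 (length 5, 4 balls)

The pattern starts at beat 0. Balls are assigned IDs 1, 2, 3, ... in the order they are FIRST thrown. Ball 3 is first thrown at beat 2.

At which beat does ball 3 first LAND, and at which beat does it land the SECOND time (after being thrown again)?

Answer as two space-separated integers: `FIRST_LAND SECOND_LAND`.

Answer: 3 4

Derivation:
Beat 0 (L): throw ball1 h=5 -> lands@5:R; in-air after throw: [b1@5:R]
Beat 1 (R): throw ball2 h=6 -> lands@7:R; in-air after throw: [b1@5:R b2@7:R]
Beat 2 (L): throw ball3 h=1 -> lands@3:R; in-air after throw: [b3@3:R b1@5:R b2@7:R]
Beat 3 (R): throw ball3 h=1 -> lands@4:L; in-air after throw: [b3@4:L b1@5:R b2@7:R]
Beat 4 (L): throw ball3 h=7 -> lands@11:R; in-air after throw: [b1@5:R b2@7:R b3@11:R]
Ball 3: thrown@2 h=1 -> first land @3; rethrown@3 h=1 -> second land @4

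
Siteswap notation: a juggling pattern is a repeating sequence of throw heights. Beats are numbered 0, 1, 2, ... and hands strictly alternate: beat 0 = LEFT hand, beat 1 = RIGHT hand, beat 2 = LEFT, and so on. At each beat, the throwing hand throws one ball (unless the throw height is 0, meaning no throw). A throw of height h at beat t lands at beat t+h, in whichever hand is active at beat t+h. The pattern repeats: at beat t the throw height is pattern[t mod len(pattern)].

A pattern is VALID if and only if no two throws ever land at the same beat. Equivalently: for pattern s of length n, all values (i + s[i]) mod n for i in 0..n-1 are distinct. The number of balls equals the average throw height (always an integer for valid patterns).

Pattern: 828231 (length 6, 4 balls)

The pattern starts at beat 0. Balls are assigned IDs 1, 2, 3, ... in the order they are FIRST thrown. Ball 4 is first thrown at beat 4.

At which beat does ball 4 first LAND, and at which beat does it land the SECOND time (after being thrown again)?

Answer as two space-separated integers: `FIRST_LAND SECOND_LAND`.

Beat 0 (L): throw ball1 h=8 -> lands@8:L; in-air after throw: [b1@8:L]
Beat 1 (R): throw ball2 h=2 -> lands@3:R; in-air after throw: [b2@3:R b1@8:L]
Beat 2 (L): throw ball3 h=8 -> lands@10:L; in-air after throw: [b2@3:R b1@8:L b3@10:L]
Beat 3 (R): throw ball2 h=2 -> lands@5:R; in-air after throw: [b2@5:R b1@8:L b3@10:L]
Beat 4 (L): throw ball4 h=3 -> lands@7:R; in-air after throw: [b2@5:R b4@7:R b1@8:L b3@10:L]
Beat 5 (R): throw ball2 h=1 -> lands@6:L; in-air after throw: [b2@6:L b4@7:R b1@8:L b3@10:L]
Beat 6 (L): throw ball2 h=8 -> lands@14:L; in-air after throw: [b4@7:R b1@8:L b3@10:L b2@14:L]
Beat 7 (R): throw ball4 h=2 -> lands@9:R; in-air after throw: [b1@8:L b4@9:R b3@10:L b2@14:L]
Beat 8 (L): throw ball1 h=8 -> lands@16:L; in-air after throw: [b4@9:R b3@10:L b2@14:L b1@16:L]
Beat 9 (R): throw ball4 h=2 -> lands@11:R; in-air after throw: [b3@10:L b4@11:R b2@14:L b1@16:L]
Ball 4: thrown@4 h=3 -> first land @7; rethrown@7 h=2 -> second land @9

Answer: 7 9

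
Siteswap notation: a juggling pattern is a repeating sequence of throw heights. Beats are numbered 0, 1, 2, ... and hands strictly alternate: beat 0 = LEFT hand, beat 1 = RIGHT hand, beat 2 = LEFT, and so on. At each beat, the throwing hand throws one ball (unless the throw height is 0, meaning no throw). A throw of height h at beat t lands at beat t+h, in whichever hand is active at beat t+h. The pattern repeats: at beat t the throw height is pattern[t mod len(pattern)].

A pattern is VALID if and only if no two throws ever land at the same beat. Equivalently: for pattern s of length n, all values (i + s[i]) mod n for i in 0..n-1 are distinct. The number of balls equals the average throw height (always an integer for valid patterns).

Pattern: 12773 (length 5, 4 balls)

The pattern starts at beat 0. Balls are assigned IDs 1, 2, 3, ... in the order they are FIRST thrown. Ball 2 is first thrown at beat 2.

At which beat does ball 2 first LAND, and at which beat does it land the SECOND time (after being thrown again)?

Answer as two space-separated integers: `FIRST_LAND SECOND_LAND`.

Beat 0 (L): throw ball1 h=1 -> lands@1:R; in-air after throw: [b1@1:R]
Beat 1 (R): throw ball1 h=2 -> lands@3:R; in-air after throw: [b1@3:R]
Beat 2 (L): throw ball2 h=7 -> lands@9:R; in-air after throw: [b1@3:R b2@9:R]
Beat 3 (R): throw ball1 h=7 -> lands@10:L; in-air after throw: [b2@9:R b1@10:L]
Beat 4 (L): throw ball3 h=3 -> lands@7:R; in-air after throw: [b3@7:R b2@9:R b1@10:L]
Beat 5 (R): throw ball4 h=1 -> lands@6:L; in-air after throw: [b4@6:L b3@7:R b2@9:R b1@10:L]
Beat 6 (L): throw ball4 h=2 -> lands@8:L; in-air after throw: [b3@7:R b4@8:L b2@9:R b1@10:L]
Beat 7 (R): throw ball3 h=7 -> lands@14:L; in-air after throw: [b4@8:L b2@9:R b1@10:L b3@14:L]
Beat 8 (L): throw ball4 h=7 -> lands@15:R; in-air after throw: [b2@9:R b1@10:L b3@14:L b4@15:R]
Beat 9 (R): throw ball2 h=3 -> lands@12:L; in-air after throw: [b1@10:L b2@12:L b3@14:L b4@15:R]
Beat 10 (L): throw ball1 h=1 -> lands@11:R; in-air after throw: [b1@11:R b2@12:L b3@14:L b4@15:R]
Beat 11 (R): throw ball1 h=2 -> lands@13:R; in-air after throw: [b2@12:L b1@13:R b3@14:L b4@15:R]
Beat 12 (L): throw ball2 h=7 -> lands@19:R; in-air after throw: [b1@13:R b3@14:L b4@15:R b2@19:R]
Ball 2: thrown@2 h=7 -> first land @9; rethrown@9 h=3 -> second land @12

Answer: 9 12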